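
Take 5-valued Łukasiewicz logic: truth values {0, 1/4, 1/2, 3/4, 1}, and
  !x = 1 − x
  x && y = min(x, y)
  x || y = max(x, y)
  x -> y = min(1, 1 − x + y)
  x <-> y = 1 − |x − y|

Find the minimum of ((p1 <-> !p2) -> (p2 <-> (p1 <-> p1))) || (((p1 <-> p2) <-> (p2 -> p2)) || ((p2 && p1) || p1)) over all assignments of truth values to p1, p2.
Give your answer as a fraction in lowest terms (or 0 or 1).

1/2

Take p1 = 1/2, p2 = 0:
!p2 = !0 = 1
p1 <-> !p2 = 1/2 <-> 1 = 1/2
p1 <-> p1 = 1/2 <-> 1/2 = 1
p2 <-> (p1 <-> p1) = 0 <-> 1 = 0
(p1 <-> !p2) -> (p2 <-> (p1 <-> p1)) = 1/2 -> 0 = 1/2
p1 <-> p2 = 1/2 <-> 0 = 1/2
p2 -> p2 = 0 -> 0 = 1
(p1 <-> p2) <-> (p2 -> p2) = 1/2 <-> 1 = 1/2
p2 && p1 = 0 && 1/2 = 0
(p2 && p1) || p1 = 0 || 1/2 = 1/2
((p1 <-> p2) <-> (p2 -> p2)) || ((p2 && p1) || p1) = 1/2 || 1/2 = 1/2
((p1 <-> !p2) -> (p2 <-> (p1 <-> p1))) || (((p1 <-> p2) <-> (p2 -> p2)) || ((p2 && p1) || p1)) = 1/2 || 1/2 = 1/2
No assignment yields a value below 1/2, so this is the minimum.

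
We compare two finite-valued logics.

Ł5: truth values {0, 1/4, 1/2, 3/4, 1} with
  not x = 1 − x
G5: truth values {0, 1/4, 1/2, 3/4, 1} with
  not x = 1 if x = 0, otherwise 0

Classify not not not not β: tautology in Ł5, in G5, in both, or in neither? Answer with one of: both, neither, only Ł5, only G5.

In Ł5: at β = 0 the value is 0 — not a tautology.
In G5: at β = 0 the value is 0 — not a tautology.

neither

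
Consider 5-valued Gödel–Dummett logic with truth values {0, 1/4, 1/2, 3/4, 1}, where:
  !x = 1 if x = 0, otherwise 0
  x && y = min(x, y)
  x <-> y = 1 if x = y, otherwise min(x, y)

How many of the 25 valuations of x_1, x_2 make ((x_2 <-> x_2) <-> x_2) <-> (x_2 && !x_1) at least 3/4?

9

value 1: 9 assignments (counts)
value 0: 16 assignments
So 9 of the 25 assignments meet the threshold.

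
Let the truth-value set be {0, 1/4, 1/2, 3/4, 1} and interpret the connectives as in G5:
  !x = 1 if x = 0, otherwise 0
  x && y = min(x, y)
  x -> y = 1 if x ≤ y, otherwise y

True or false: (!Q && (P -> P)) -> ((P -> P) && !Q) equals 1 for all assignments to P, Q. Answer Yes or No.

Yes

At P = 0, Q = 1/4, for instance:
!Q = !1/4 = 0
P -> P = 0 -> 0 = 1
!Q && (P -> P) = 0 && 1 = 0
(P -> P) && !Q = 1 && 0 = 0
(!Q && (P -> P)) -> ((P -> P) && !Q) = 0 -> 0 = 1
and checking the remaining 24 assignments likewise gives ≥ 1 in every case.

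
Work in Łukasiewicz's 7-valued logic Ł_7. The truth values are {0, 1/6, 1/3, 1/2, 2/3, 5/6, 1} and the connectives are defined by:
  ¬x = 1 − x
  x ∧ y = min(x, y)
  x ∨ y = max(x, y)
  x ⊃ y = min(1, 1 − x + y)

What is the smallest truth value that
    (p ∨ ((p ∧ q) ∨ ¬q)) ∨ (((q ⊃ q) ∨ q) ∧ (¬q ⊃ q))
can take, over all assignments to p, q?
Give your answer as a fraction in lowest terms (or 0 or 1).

2/3

Take p = 0, q = 1/3:
p ∧ q = 0 ∧ 1/3 = 0
¬q = ¬1/3 = 2/3
(p ∧ q) ∨ ¬q = 0 ∨ 2/3 = 2/3
p ∨ ((p ∧ q) ∨ ¬q) = 0 ∨ 2/3 = 2/3
q ⊃ q = 1/3 ⊃ 1/3 = 1
(q ⊃ q) ∨ q = 1 ∨ 1/3 = 1
¬q = ¬1/3 = 2/3
¬q ⊃ q = 2/3 ⊃ 1/3 = 2/3
((q ⊃ q) ∨ q) ∧ (¬q ⊃ q) = 1 ∧ 2/3 = 2/3
(p ∨ ((p ∧ q) ∨ ¬q)) ∨ (((q ⊃ q) ∨ q) ∧ (¬q ⊃ q)) = 2/3 ∨ 2/3 = 2/3
No assignment yields a value below 2/3, so this is the minimum.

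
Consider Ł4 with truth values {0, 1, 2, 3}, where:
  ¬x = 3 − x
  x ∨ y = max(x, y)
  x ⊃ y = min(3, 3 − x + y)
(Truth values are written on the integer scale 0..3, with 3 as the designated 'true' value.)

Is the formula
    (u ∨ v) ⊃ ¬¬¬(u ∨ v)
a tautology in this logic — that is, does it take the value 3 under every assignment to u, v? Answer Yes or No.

Counterexample: take u = 0, v = 2.
u ∨ v = 0 ∨ 2 = 2
u ∨ v = 0 ∨ 2 = 2
¬(u ∨ v) = ¬2 = 1
¬¬(u ∨ v) = ¬1 = 2
¬¬¬(u ∨ v) = ¬2 = 1
(u ∨ v) ⊃ ¬¬¬(u ∨ v) = 2 ⊃ 1 = 2
This gives 2 ≠ 3.

No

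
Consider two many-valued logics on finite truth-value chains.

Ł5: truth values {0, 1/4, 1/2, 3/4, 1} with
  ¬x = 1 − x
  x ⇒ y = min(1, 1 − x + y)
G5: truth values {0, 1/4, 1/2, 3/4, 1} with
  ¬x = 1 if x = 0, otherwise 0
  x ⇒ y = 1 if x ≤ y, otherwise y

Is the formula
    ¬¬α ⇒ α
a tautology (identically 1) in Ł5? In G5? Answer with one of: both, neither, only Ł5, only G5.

In Ł5: every assignment gives 1 — tautology.
In G5: at α = 1/4 the value is 1/4 — not a tautology.

only Ł5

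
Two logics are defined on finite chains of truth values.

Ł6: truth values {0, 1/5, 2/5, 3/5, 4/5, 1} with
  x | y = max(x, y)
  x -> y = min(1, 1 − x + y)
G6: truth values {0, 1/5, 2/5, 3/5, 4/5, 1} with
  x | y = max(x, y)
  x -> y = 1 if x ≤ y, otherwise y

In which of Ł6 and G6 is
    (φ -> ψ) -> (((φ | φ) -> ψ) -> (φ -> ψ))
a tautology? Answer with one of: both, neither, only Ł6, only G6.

In Ł6: every assignment gives 1 — tautology.
In G6: every assignment gives 1 — tautology.

both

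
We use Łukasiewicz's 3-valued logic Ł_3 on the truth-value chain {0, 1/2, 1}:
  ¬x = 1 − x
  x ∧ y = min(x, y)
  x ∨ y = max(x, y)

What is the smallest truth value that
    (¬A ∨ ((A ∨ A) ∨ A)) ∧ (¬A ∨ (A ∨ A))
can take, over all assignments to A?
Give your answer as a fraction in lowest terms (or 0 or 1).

Take A = 1/2:
¬A = ¬1/2 = 1/2
A ∨ A = 1/2 ∨ 1/2 = 1/2
(A ∨ A) ∨ A = 1/2 ∨ 1/2 = 1/2
¬A ∨ ((A ∨ A) ∨ A) = 1/2 ∨ 1/2 = 1/2
¬A = ¬1/2 = 1/2
A ∨ A = 1/2 ∨ 1/2 = 1/2
¬A ∨ (A ∨ A) = 1/2 ∨ 1/2 = 1/2
(¬A ∨ ((A ∨ A) ∨ A)) ∧ (¬A ∨ (A ∨ A)) = 1/2 ∧ 1/2 = 1/2
No assignment yields a value below 1/2, so this is the minimum.

1/2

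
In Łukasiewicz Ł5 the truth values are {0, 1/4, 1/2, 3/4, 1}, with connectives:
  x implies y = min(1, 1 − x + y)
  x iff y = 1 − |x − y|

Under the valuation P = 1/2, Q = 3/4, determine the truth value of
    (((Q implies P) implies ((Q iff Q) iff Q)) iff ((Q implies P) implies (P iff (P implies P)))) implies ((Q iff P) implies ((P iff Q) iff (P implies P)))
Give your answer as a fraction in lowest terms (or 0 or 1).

1

Q implies P = 3/4 implies 1/2 = 3/4
Q iff Q = 3/4 iff 3/4 = 1
(Q iff Q) iff Q = 1 iff 3/4 = 3/4
(Q implies P) implies ((Q iff Q) iff Q) = 3/4 implies 3/4 = 1
Q implies P = 3/4 implies 1/2 = 3/4
P implies P = 1/2 implies 1/2 = 1
P iff (P implies P) = 1/2 iff 1 = 1/2
(Q implies P) implies (P iff (P implies P)) = 3/4 implies 1/2 = 3/4
((Q implies P) implies ((Q iff Q) iff Q)) iff ((Q implies P) implies (P iff (P implies P))) = 1 iff 3/4 = 3/4
Q iff P = 3/4 iff 1/2 = 3/4
P iff Q = 1/2 iff 3/4 = 3/4
P implies P = 1/2 implies 1/2 = 1
(P iff Q) iff (P implies P) = 3/4 iff 1 = 3/4
(Q iff P) implies ((P iff Q) iff (P implies P)) = 3/4 implies 3/4 = 1
(((Q implies P) implies ((Q iff Q) iff Q)) iff ((Q implies P) implies (P iff (P implies P)))) implies ((Q iff P) implies ((P iff Q) iff (P implies P))) = 3/4 implies 1 = 1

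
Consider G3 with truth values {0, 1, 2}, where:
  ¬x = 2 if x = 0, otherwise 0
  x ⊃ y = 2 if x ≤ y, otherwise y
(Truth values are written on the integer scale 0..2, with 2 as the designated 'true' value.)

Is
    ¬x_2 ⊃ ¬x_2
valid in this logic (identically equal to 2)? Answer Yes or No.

x_2 = 0 ↦ 2
x_2 = 1 ↦ 2
x_2 = 2 ↦ 2
Every assignment gives a value ≥ 2.

Yes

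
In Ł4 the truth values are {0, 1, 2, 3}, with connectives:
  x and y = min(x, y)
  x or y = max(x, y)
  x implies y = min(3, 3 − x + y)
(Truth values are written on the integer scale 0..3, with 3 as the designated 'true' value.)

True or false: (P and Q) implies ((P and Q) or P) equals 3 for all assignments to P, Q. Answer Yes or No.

Yes

P = 0, Q = 0 ↦ 3
P = 0, Q = 1 ↦ 3
P = 0, Q = 2 ↦ 3
P = 0, Q = 3 ↦ 3
P = 1, Q = 0 ↦ 3
P = 1, Q = 1 ↦ 3
P = 1, Q = 2 ↦ 3
P = 1, Q = 3 ↦ 3
P = 2, Q = 0 ↦ 3
P = 2, Q = 1 ↦ 3
P = 2, Q = 2 ↦ 3
P = 2, Q = 3 ↦ 3
P = 3, Q = 0 ↦ 3
P = 3, Q = 1 ↦ 3
P = 3, Q = 2 ↦ 3
P = 3, Q = 3 ↦ 3
Every assignment gives a value ≥ 3.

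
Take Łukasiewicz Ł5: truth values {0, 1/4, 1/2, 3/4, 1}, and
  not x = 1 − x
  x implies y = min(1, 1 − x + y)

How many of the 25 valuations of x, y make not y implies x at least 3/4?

value 1: 15 assignments (counts)
value 3/4: 4 assignments (counts)
value 1/2: 3 assignments
value 1/4: 2 assignments
value 0: 1 assignment
So 19 of the 25 assignments meet the threshold.

19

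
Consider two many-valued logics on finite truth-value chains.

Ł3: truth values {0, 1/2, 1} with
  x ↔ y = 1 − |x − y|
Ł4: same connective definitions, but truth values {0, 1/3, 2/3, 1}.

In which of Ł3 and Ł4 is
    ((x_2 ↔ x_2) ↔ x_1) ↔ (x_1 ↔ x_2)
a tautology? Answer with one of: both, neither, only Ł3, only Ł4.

neither

In Ł3: at x_1 = 0, x_2 = 0 the value is 0 — not a tautology.
In Ł4: at x_1 = 0, x_2 = 0 the value is 0 — not a tautology.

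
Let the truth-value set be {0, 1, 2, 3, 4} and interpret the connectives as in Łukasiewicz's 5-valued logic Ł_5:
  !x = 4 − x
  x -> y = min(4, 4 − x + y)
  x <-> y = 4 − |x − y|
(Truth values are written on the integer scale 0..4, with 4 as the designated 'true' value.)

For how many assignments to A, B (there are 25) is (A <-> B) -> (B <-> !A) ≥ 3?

value 4: 17 assignments (counts)
value 2: 6 assignments
value 0: 2 assignments
So 17 of the 25 assignments meet the threshold.

17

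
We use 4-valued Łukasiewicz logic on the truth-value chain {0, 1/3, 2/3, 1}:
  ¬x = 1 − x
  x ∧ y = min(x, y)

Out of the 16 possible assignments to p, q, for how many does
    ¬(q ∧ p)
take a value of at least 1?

p = 0, q = 0 ↦ 1  ≥
p = 0, q = 1/3 ↦ 1  ≥
p = 0, q = 2/3 ↦ 1  ≥
p = 0, q = 1 ↦ 1  ≥
p = 1/3, q = 0 ↦ 1  ≥
p = 1/3, q = 1/3 ↦ 2/3  <
p = 1/3, q = 2/3 ↦ 2/3  <
p = 1/3, q = 1 ↦ 2/3  <
p = 2/3, q = 0 ↦ 1  ≥
p = 2/3, q = 1/3 ↦ 2/3  <
p = 2/3, q = 2/3 ↦ 1/3  <
p = 2/3, q = 1 ↦ 1/3  <
p = 1, q = 0 ↦ 1  ≥
p = 1, q = 1/3 ↦ 2/3  <
p = 1, q = 2/3 ↦ 1/3  <
p = 1, q = 1 ↦ 0  <
So 7 of the 16 assignments meet the threshold.

7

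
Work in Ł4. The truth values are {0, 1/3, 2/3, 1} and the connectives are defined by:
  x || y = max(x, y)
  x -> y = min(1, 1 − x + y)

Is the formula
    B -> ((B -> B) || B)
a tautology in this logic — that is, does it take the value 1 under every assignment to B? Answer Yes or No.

Yes

B = 0 ↦ 1
B = 1/3 ↦ 1
B = 2/3 ↦ 1
B = 1 ↦ 1
Every assignment gives a value ≥ 1.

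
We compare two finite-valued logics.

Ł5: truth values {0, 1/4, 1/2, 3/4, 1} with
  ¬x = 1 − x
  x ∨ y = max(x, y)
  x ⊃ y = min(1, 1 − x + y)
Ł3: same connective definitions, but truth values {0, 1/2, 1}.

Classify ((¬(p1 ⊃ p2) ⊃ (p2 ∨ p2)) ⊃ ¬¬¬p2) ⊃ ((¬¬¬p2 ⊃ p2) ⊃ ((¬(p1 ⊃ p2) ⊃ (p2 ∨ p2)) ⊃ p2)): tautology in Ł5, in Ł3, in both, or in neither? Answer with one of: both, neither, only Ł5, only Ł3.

In Ł5: every assignment gives 1 — tautology.
In Ł3: every assignment gives 1 — tautology.

both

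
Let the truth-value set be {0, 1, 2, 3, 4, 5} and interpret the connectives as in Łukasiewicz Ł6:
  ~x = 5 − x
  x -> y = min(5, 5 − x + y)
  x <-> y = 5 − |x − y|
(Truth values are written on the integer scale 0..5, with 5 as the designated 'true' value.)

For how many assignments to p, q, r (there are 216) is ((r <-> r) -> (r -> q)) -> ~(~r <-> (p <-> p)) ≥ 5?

72

value 5: 72 assignments (counts)
value 4: 24 assignments
value 3: 24 assignments
value 2: 30 assignments
value 1: 30 assignments
value 0: 36 assignments
So 72 of the 216 assignments meet the threshold.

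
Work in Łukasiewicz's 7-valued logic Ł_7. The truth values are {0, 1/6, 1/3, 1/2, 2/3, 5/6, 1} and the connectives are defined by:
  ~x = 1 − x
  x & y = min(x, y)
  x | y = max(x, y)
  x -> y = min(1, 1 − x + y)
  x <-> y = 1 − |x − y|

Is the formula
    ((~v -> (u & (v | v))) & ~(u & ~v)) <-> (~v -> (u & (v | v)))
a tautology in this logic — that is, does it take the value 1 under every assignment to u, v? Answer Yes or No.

Counterexample: take u = 1/6, v = 5/6.
~v = ~5/6 = 1/6
v | v = 5/6 | 5/6 = 5/6
u & (v | v) = 1/6 & 5/6 = 1/6
~v -> (u & (v | v)) = 1/6 -> 1/6 = 1
~v = ~5/6 = 1/6
u & ~v = 1/6 & 1/6 = 1/6
~(u & ~v) = ~1/6 = 5/6
(~v -> (u & (v | v))) & ~(u & ~v) = 1 & 5/6 = 5/6
((~v -> (u & (v | v))) & ~(u & ~v)) <-> (~v -> (u & (v | v))) = 5/6 <-> 1 = 5/6
This gives 5/6 ≠ 1.

No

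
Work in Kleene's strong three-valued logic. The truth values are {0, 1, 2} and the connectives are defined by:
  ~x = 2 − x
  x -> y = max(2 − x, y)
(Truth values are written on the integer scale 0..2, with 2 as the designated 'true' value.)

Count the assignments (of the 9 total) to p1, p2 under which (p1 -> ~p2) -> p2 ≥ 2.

3

p1 = 0, p2 = 0 ↦ 0  <
p1 = 0, p2 = 1 ↦ 1  <
p1 = 0, p2 = 2 ↦ 2  ≥
p1 = 1, p2 = 0 ↦ 0  <
p1 = 1, p2 = 1 ↦ 1  <
p1 = 1, p2 = 2 ↦ 2  ≥
p1 = 2, p2 = 0 ↦ 0  <
p1 = 2, p2 = 1 ↦ 1  <
p1 = 2, p2 = 2 ↦ 2  ≥
So 3 of the 9 assignments meet the threshold.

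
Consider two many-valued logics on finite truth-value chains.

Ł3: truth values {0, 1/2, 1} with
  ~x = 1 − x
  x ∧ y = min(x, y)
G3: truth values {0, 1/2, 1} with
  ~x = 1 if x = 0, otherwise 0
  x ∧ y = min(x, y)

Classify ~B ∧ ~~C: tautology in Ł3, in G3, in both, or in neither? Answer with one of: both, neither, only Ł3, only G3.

In Ł3: at B = 0, C = 0 the value is 0 — not a tautology.
In G3: at B = 0, C = 0 the value is 0 — not a tautology.

neither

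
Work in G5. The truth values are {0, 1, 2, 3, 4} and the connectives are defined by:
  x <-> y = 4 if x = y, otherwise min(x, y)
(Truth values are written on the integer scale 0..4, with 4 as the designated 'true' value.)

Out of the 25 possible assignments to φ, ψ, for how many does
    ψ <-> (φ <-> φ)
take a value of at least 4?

value 4: 5 assignments (counts)
value 3: 5 assignments
value 2: 5 assignments
value 1: 5 assignments
value 0: 5 assignments
So 5 of the 25 assignments meet the threshold.

5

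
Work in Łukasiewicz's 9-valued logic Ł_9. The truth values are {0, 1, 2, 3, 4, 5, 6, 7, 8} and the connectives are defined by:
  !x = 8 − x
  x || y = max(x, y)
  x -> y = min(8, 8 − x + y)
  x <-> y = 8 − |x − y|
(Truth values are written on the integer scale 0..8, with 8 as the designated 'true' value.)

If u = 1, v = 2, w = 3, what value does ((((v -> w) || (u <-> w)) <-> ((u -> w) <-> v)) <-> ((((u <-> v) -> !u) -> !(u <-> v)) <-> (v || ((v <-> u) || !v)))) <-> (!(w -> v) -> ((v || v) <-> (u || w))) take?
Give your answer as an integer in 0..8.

8

v -> w = 2 -> 3 = 8
u <-> w = 1 <-> 3 = 6
(v -> w) || (u <-> w) = 8 || 6 = 8
u -> w = 1 -> 3 = 8
(u -> w) <-> v = 8 <-> 2 = 2
((v -> w) || (u <-> w)) <-> ((u -> w) <-> v) = 8 <-> 2 = 2
u <-> v = 1 <-> 2 = 7
!u = !1 = 7
(u <-> v) -> !u = 7 -> 7 = 8
u <-> v = 1 <-> 2 = 7
!(u <-> v) = !7 = 1
((u <-> v) -> !u) -> !(u <-> v) = 8 -> 1 = 1
v <-> u = 2 <-> 1 = 7
!v = !2 = 6
(v <-> u) || !v = 7 || 6 = 7
v || ((v <-> u) || !v) = 2 || 7 = 7
(((u <-> v) -> !u) -> !(u <-> v)) <-> (v || ((v <-> u) || !v)) = 1 <-> 7 = 2
(((v -> w) || (u <-> w)) <-> ((u -> w) <-> v)) <-> ((((u <-> v) -> !u) -> !(u <-> v)) <-> (v || ((v <-> u) || !v))) = 2 <-> 2 = 8
w -> v = 3 -> 2 = 7
!(w -> v) = !7 = 1
v || v = 2 || 2 = 2
u || w = 1 || 3 = 3
(v || v) <-> (u || w) = 2 <-> 3 = 7
!(w -> v) -> ((v || v) <-> (u || w)) = 1 -> 7 = 8
((((v -> w) || (u <-> w)) <-> ((u -> w) <-> v)) <-> ((((u <-> v) -> !u) -> !(u <-> v)) <-> (v || ((v <-> u) || !v)))) <-> (!(w -> v) -> ((v || v) <-> (u || w))) = 8 <-> 8 = 8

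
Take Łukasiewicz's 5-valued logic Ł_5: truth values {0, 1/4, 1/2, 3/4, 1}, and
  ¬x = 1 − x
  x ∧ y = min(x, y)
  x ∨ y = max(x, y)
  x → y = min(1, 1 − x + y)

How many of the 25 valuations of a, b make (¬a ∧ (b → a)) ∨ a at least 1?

6

value 1: 6 assignments (counts)
value 3/4: 9 assignments
value 1/2: 7 assignments
value 1/4: 2 assignments
value 0: 1 assignment
So 6 of the 25 assignments meet the threshold.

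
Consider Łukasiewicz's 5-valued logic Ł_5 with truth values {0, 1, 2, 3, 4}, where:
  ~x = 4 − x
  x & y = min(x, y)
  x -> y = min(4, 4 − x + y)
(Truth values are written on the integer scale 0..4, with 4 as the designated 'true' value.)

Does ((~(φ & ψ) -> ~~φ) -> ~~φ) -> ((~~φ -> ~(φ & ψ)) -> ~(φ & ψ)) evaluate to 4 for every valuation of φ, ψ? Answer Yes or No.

At φ = 3, ψ = 2, for instance:
φ & ψ = 3 & 2 = 2
~(φ & ψ) = ~2 = 2
~φ = ~3 = 1
~~φ = ~1 = 3
~(φ & ψ) -> ~~φ = 2 -> 3 = 4
(~(φ & ψ) -> ~~φ) -> ~~φ = 4 -> 3 = 3
~~φ -> ~(φ & ψ) = 3 -> 2 = 3
(~~φ -> ~(φ & ψ)) -> ~(φ & ψ) = 3 -> 2 = 3
((~(φ & ψ) -> ~~φ) -> ~~φ) -> ((~~φ -> ~(φ & ψ)) -> ~(φ & ψ)) = 3 -> 3 = 4
and checking the remaining 24 assignments likewise gives ≥ 4 in every case.

Yes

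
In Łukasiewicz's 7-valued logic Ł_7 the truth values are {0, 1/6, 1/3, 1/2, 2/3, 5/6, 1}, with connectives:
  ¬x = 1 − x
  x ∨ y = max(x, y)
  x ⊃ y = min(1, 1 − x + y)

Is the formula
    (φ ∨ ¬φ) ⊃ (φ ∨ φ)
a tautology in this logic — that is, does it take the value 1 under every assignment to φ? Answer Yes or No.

Counterexample: take φ = 0.
¬φ = ¬0 = 1
φ ∨ ¬φ = 0 ∨ 1 = 1
φ ∨ φ = 0 ∨ 0 = 0
(φ ∨ ¬φ) ⊃ (φ ∨ φ) = 1 ⊃ 0 = 0
This gives 0 ≠ 1.

No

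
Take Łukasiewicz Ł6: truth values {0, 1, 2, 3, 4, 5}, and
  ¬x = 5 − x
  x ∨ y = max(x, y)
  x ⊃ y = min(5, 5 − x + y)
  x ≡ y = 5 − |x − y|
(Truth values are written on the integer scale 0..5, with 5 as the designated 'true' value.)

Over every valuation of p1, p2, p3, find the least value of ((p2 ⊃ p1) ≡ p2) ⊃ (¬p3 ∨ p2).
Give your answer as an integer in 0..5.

Take p1 = 0, p2 = 2, p3 = 3:
p2 ⊃ p1 = 2 ⊃ 0 = 3
(p2 ⊃ p1) ≡ p2 = 3 ≡ 2 = 4
¬p3 = ¬3 = 2
¬p3 ∨ p2 = 2 ∨ 2 = 2
((p2 ⊃ p1) ≡ p2) ⊃ (¬p3 ∨ p2) = 4 ⊃ 2 = 3
No assignment yields a value below 3, so this is the minimum.

3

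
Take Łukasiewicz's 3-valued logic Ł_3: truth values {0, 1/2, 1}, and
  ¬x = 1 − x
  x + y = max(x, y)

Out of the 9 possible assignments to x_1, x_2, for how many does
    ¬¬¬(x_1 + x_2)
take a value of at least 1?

1

x_1 = 0, x_2 = 0 ↦ 1  ≥
x_1 = 0, x_2 = 1/2 ↦ 1/2  <
x_1 = 0, x_2 = 1 ↦ 0  <
x_1 = 1/2, x_2 = 0 ↦ 1/2  <
x_1 = 1/2, x_2 = 1/2 ↦ 1/2  <
x_1 = 1/2, x_2 = 1 ↦ 0  <
x_1 = 1, x_2 = 0 ↦ 0  <
x_1 = 1, x_2 = 1/2 ↦ 0  <
x_1 = 1, x_2 = 1 ↦ 0  <
So 1 of the 9 assignments meets the threshold.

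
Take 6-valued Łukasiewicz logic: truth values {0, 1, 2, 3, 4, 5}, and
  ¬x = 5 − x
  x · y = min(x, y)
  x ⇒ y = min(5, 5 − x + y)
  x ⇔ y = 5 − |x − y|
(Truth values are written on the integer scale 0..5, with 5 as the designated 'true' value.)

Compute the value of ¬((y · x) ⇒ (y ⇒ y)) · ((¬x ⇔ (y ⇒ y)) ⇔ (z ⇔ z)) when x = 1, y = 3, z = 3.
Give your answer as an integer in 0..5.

y · x = 3 · 1 = 1
y ⇒ y = 3 ⇒ 3 = 5
(y · x) ⇒ (y ⇒ y) = 1 ⇒ 5 = 5
¬((y · x) ⇒ (y ⇒ y)) = ¬5 = 0
¬x = ¬1 = 4
y ⇒ y = 3 ⇒ 3 = 5
¬x ⇔ (y ⇒ y) = 4 ⇔ 5 = 4
z ⇔ z = 3 ⇔ 3 = 5
(¬x ⇔ (y ⇒ y)) ⇔ (z ⇔ z) = 4 ⇔ 5 = 4
¬((y · x) ⇒ (y ⇒ y)) · ((¬x ⇔ (y ⇒ y)) ⇔ (z ⇔ z)) = 0 · 4 = 0

0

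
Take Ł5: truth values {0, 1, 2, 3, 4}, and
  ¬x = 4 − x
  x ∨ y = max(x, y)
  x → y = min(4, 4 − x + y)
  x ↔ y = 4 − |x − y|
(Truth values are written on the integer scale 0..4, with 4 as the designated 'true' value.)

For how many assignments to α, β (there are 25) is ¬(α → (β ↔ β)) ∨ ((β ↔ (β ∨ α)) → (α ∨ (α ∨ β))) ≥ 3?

value 4: 13 assignments (counts)
value 3: 5 assignments (counts)
value 2: 4 assignments
value 1: 2 assignments
value 0: 1 assignment
So 18 of the 25 assignments meet the threshold.

18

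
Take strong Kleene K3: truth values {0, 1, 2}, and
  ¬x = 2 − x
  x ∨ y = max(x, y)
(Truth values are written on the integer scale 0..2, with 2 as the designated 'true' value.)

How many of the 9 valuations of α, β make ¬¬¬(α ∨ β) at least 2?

1

α = 0, β = 0 ↦ 2  ≥
α = 0, β = 1 ↦ 1  <
α = 0, β = 2 ↦ 0  <
α = 1, β = 0 ↦ 1  <
α = 1, β = 1 ↦ 1  <
α = 1, β = 2 ↦ 0  <
α = 2, β = 0 ↦ 0  <
α = 2, β = 1 ↦ 0  <
α = 2, β = 2 ↦ 0  <
So 1 of the 9 assignments meets the threshold.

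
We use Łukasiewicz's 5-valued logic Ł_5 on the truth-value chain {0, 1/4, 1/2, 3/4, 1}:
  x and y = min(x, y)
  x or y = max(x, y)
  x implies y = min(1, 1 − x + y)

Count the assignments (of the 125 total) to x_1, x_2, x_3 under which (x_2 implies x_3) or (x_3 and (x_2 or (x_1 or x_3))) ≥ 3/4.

value 1: 75 assignments (counts)
value 3/4: 20 assignments (counts)
value 1/2: 15 assignments
value 1/4: 10 assignments
value 0: 5 assignments
So 95 of the 125 assignments meet the threshold.

95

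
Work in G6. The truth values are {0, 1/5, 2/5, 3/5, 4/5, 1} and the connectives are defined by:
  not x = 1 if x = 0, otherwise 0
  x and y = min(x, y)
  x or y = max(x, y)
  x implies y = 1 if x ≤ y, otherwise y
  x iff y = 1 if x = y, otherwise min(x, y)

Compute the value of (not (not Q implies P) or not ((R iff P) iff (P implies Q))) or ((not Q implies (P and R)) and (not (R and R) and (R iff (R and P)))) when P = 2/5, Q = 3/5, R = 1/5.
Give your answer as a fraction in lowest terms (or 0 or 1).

not Q = not 3/5 = 0
not Q implies P = 0 implies 2/5 = 1
not (not Q implies P) = not 1 = 0
R iff P = 1/5 iff 2/5 = 1/5
P implies Q = 2/5 implies 3/5 = 1
(R iff P) iff (P implies Q) = 1/5 iff 1 = 1/5
not ((R iff P) iff (P implies Q)) = not 1/5 = 0
not (not Q implies P) or not ((R iff P) iff (P implies Q)) = 0 or 0 = 0
not Q = not 3/5 = 0
P and R = 2/5 and 1/5 = 1/5
not Q implies (P and R) = 0 implies 1/5 = 1
R and R = 1/5 and 1/5 = 1/5
not (R and R) = not 1/5 = 0
R and P = 1/5 and 2/5 = 1/5
R iff (R and P) = 1/5 iff 1/5 = 1
not (R and R) and (R iff (R and P)) = 0 and 1 = 0
(not Q implies (P and R)) and (not (R and R) and (R iff (R and P))) = 1 and 0 = 0
(not (not Q implies P) or not ((R iff P) iff (P implies Q))) or ((not Q implies (P and R)) and (not (R and R) and (R iff (R and P)))) = 0 or 0 = 0

0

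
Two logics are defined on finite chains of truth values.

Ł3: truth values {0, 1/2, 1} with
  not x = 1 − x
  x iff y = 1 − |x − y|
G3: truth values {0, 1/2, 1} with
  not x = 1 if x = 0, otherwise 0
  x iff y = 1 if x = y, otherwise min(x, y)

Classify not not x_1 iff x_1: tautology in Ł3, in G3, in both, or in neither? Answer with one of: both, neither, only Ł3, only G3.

only Ł3

In Ł3: every assignment gives 1 — tautology.
In G3: at x_1 = 1/2 the value is 1/2 — not a tautology.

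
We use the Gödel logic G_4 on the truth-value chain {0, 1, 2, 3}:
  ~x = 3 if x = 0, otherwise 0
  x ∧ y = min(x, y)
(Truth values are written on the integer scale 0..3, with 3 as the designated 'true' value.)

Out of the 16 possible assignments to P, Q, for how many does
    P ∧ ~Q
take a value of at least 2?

2

P = 0, Q = 0 ↦ 0  <
P = 0, Q = 1 ↦ 0  <
P = 0, Q = 2 ↦ 0  <
P = 0, Q = 3 ↦ 0  <
P = 1, Q = 0 ↦ 1  <
P = 1, Q = 1 ↦ 0  <
P = 1, Q = 2 ↦ 0  <
P = 1, Q = 3 ↦ 0  <
P = 2, Q = 0 ↦ 2  ≥
P = 2, Q = 1 ↦ 0  <
P = 2, Q = 2 ↦ 0  <
P = 2, Q = 3 ↦ 0  <
P = 3, Q = 0 ↦ 3  ≥
P = 3, Q = 1 ↦ 0  <
P = 3, Q = 2 ↦ 0  <
P = 3, Q = 3 ↦ 0  <
So 2 of the 16 assignments meet the threshold.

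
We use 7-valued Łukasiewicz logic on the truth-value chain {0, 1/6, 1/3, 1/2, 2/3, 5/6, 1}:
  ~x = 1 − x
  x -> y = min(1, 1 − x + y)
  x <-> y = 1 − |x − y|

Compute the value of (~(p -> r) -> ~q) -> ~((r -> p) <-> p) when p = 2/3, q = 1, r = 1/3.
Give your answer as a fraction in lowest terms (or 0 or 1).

p -> r = 2/3 -> 1/3 = 2/3
~(p -> r) = ~2/3 = 1/3
~q = ~1 = 0
~(p -> r) -> ~q = 1/3 -> 0 = 2/3
r -> p = 1/3 -> 2/3 = 1
(r -> p) <-> p = 1 <-> 2/3 = 2/3
~((r -> p) <-> p) = ~2/3 = 1/3
(~(p -> r) -> ~q) -> ~((r -> p) <-> p) = 2/3 -> 1/3 = 2/3

2/3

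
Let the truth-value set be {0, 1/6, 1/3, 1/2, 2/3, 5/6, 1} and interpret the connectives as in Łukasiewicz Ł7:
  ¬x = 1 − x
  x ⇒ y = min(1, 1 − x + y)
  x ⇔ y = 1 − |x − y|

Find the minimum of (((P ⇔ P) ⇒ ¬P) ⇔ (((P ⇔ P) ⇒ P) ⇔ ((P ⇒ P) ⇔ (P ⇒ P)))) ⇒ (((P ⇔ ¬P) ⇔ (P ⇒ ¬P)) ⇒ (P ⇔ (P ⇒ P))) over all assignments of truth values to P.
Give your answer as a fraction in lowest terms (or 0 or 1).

1/2

Take P = 1/2:
P ⇔ P = 1/2 ⇔ 1/2 = 1
¬P = ¬1/2 = 1/2
(P ⇔ P) ⇒ ¬P = 1 ⇒ 1/2 = 1/2
P ⇔ P = 1/2 ⇔ 1/2 = 1
(P ⇔ P) ⇒ P = 1 ⇒ 1/2 = 1/2
P ⇒ P = 1/2 ⇒ 1/2 = 1
P ⇒ P = 1/2 ⇒ 1/2 = 1
(P ⇒ P) ⇔ (P ⇒ P) = 1 ⇔ 1 = 1
((P ⇔ P) ⇒ P) ⇔ ((P ⇒ P) ⇔ (P ⇒ P)) = 1/2 ⇔ 1 = 1/2
((P ⇔ P) ⇒ ¬P) ⇔ (((P ⇔ P) ⇒ P) ⇔ ((P ⇒ P) ⇔ (P ⇒ P))) = 1/2 ⇔ 1/2 = 1
¬P = ¬1/2 = 1/2
P ⇔ ¬P = 1/2 ⇔ 1/2 = 1
¬P = ¬1/2 = 1/2
P ⇒ ¬P = 1/2 ⇒ 1/2 = 1
(P ⇔ ¬P) ⇔ (P ⇒ ¬P) = 1 ⇔ 1 = 1
P ⇒ P = 1/2 ⇒ 1/2 = 1
P ⇔ (P ⇒ P) = 1/2 ⇔ 1 = 1/2
((P ⇔ ¬P) ⇔ (P ⇒ ¬P)) ⇒ (P ⇔ (P ⇒ P)) = 1 ⇒ 1/2 = 1/2
(((P ⇔ P) ⇒ ¬P) ⇔ (((P ⇔ P) ⇒ P) ⇔ ((P ⇒ P) ⇔ (P ⇒ P)))) ⇒ (((P ⇔ ¬P) ⇔ (P ⇒ ¬P)) ⇒ (P ⇔ (P ⇒ P))) = 1 ⇒ 1/2 = 1/2
No assignment yields a value below 1/2, so this is the minimum.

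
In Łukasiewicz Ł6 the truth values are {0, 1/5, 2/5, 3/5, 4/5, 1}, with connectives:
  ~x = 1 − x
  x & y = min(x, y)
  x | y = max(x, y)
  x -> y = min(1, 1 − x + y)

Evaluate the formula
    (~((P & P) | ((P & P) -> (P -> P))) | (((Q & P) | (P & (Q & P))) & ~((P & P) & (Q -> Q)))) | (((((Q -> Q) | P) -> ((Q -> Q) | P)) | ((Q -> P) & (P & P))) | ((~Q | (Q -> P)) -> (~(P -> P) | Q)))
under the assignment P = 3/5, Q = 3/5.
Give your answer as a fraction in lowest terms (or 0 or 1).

P & P = 3/5 & 3/5 = 3/5
P & P = 3/5 & 3/5 = 3/5
P -> P = 3/5 -> 3/5 = 1
(P & P) -> (P -> P) = 3/5 -> 1 = 1
(P & P) | ((P & P) -> (P -> P)) = 3/5 | 1 = 1
~((P & P) | ((P & P) -> (P -> P))) = ~1 = 0
Q & P = 3/5 & 3/5 = 3/5
Q & P = 3/5 & 3/5 = 3/5
P & (Q & P) = 3/5 & 3/5 = 3/5
(Q & P) | (P & (Q & P)) = 3/5 | 3/5 = 3/5
P & P = 3/5 & 3/5 = 3/5
Q -> Q = 3/5 -> 3/5 = 1
(P & P) & (Q -> Q) = 3/5 & 1 = 3/5
~((P & P) & (Q -> Q)) = ~3/5 = 2/5
((Q & P) | (P & (Q & P))) & ~((P & P) & (Q -> Q)) = 3/5 & 2/5 = 2/5
~((P & P) | ((P & P) -> (P -> P))) | (((Q & P) | (P & (Q & P))) & ~((P & P) & (Q -> Q))) = 0 | 2/5 = 2/5
Q -> Q = 3/5 -> 3/5 = 1
(Q -> Q) | P = 1 | 3/5 = 1
Q -> Q = 3/5 -> 3/5 = 1
(Q -> Q) | P = 1 | 3/5 = 1
((Q -> Q) | P) -> ((Q -> Q) | P) = 1 -> 1 = 1
Q -> P = 3/5 -> 3/5 = 1
P & P = 3/5 & 3/5 = 3/5
(Q -> P) & (P & P) = 1 & 3/5 = 3/5
(((Q -> Q) | P) -> ((Q -> Q) | P)) | ((Q -> P) & (P & P)) = 1 | 3/5 = 1
~Q = ~3/5 = 2/5
Q -> P = 3/5 -> 3/5 = 1
~Q | (Q -> P) = 2/5 | 1 = 1
P -> P = 3/5 -> 3/5 = 1
~(P -> P) = ~1 = 0
~(P -> P) | Q = 0 | 3/5 = 3/5
(~Q | (Q -> P)) -> (~(P -> P) | Q) = 1 -> 3/5 = 3/5
((((Q -> Q) | P) -> ((Q -> Q) | P)) | ((Q -> P) & (P & P))) | ((~Q | (Q -> P)) -> (~(P -> P) | Q)) = 1 | 3/5 = 1
(~((P & P) | ((P & P) -> (P -> P))) | (((Q & P) | (P & (Q & P))) & ~((P & P) & (Q -> Q)))) | (((((Q -> Q) | P) -> ((Q -> Q) | P)) | ((Q -> P) & (P & P))) | ((~Q | (Q -> P)) -> (~(P -> P) | Q))) = 2/5 | 1 = 1

1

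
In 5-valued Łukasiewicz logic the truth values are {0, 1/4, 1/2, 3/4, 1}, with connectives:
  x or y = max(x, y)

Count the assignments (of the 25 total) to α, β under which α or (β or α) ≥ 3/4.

value 1: 9 assignments (counts)
value 3/4: 7 assignments (counts)
value 1/2: 5 assignments
value 1/4: 3 assignments
value 0: 1 assignment
So 16 of the 25 assignments meet the threshold.

16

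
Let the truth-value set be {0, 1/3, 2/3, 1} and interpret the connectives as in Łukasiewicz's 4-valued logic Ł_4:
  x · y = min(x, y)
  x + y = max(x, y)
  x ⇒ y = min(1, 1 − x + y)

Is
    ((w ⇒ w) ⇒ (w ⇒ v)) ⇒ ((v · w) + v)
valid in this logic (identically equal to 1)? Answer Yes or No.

No

Counterexample: take v = 0, w = 0.
w ⇒ w = 0 ⇒ 0 = 1
w ⇒ v = 0 ⇒ 0 = 1
(w ⇒ w) ⇒ (w ⇒ v) = 1 ⇒ 1 = 1
v · w = 0 · 0 = 0
(v · w) + v = 0 + 0 = 0
((w ⇒ w) ⇒ (w ⇒ v)) ⇒ ((v · w) + v) = 1 ⇒ 0 = 0
This gives 0 ≠ 1.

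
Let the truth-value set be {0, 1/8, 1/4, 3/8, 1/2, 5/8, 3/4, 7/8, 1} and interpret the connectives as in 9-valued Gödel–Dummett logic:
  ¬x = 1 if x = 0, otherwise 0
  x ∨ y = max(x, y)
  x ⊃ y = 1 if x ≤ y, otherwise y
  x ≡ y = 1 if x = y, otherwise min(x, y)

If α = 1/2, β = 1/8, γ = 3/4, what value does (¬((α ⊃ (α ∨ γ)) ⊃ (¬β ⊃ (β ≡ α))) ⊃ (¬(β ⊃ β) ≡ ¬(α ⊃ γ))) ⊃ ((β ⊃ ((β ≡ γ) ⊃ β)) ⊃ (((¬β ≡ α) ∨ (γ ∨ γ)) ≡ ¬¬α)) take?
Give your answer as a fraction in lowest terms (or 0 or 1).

3/4

α ∨ γ = 1/2 ∨ 3/4 = 3/4
α ⊃ (α ∨ γ) = 1/2 ⊃ 3/4 = 1
¬β = ¬1/8 = 0
β ≡ α = 1/8 ≡ 1/2 = 1/8
¬β ⊃ (β ≡ α) = 0 ⊃ 1/8 = 1
(α ⊃ (α ∨ γ)) ⊃ (¬β ⊃ (β ≡ α)) = 1 ⊃ 1 = 1
¬((α ⊃ (α ∨ γ)) ⊃ (¬β ⊃ (β ≡ α))) = ¬1 = 0
β ⊃ β = 1/8 ⊃ 1/8 = 1
¬(β ⊃ β) = ¬1 = 0
α ⊃ γ = 1/2 ⊃ 3/4 = 1
¬(α ⊃ γ) = ¬1 = 0
¬(β ⊃ β) ≡ ¬(α ⊃ γ) = 0 ≡ 0 = 1
¬((α ⊃ (α ∨ γ)) ⊃ (¬β ⊃ (β ≡ α))) ⊃ (¬(β ⊃ β) ≡ ¬(α ⊃ γ)) = 0 ⊃ 1 = 1
β ≡ γ = 1/8 ≡ 3/4 = 1/8
(β ≡ γ) ⊃ β = 1/8 ⊃ 1/8 = 1
β ⊃ ((β ≡ γ) ⊃ β) = 1/8 ⊃ 1 = 1
¬β = ¬1/8 = 0
¬β ≡ α = 0 ≡ 1/2 = 0
γ ∨ γ = 3/4 ∨ 3/4 = 3/4
(¬β ≡ α) ∨ (γ ∨ γ) = 0 ∨ 3/4 = 3/4
¬α = ¬1/2 = 0
¬¬α = ¬0 = 1
((¬β ≡ α) ∨ (γ ∨ γ)) ≡ ¬¬α = 3/4 ≡ 1 = 3/4
(β ⊃ ((β ≡ γ) ⊃ β)) ⊃ (((¬β ≡ α) ∨ (γ ∨ γ)) ≡ ¬¬α) = 1 ⊃ 3/4 = 3/4
(¬((α ⊃ (α ∨ γ)) ⊃ (¬β ⊃ (β ≡ α))) ⊃ (¬(β ⊃ β) ≡ ¬(α ⊃ γ))) ⊃ ((β ⊃ ((β ≡ γ) ⊃ β)) ⊃ (((¬β ≡ α) ∨ (γ ∨ γ)) ≡ ¬¬α)) = 1 ⊃ 3/4 = 3/4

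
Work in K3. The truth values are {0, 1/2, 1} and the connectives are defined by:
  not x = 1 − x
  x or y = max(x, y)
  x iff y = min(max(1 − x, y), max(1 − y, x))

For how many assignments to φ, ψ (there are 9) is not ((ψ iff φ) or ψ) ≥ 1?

φ = 0, ψ = 0 ↦ 0  <
φ = 0, ψ = 1/2 ↦ 1/2  <
φ = 0, ψ = 1 ↦ 0  <
φ = 1/2, ψ = 0 ↦ 1/2  <
φ = 1/2, ψ = 1/2 ↦ 1/2  <
φ = 1/2, ψ = 1 ↦ 0  <
φ = 1, ψ = 0 ↦ 1  ≥
φ = 1, ψ = 1/2 ↦ 1/2  <
φ = 1, ψ = 1 ↦ 0  <
So 1 of the 9 assignments meets the threshold.

1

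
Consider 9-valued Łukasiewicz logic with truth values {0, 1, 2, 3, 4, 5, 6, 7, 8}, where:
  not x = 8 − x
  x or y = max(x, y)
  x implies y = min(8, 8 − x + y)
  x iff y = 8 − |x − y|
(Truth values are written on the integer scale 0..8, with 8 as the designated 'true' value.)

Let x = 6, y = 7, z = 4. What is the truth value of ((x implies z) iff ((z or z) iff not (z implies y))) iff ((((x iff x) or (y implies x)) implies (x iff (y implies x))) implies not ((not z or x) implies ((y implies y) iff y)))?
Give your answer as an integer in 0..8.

x implies z = 6 implies 4 = 6
z or z = 4 or 4 = 4
z implies y = 4 implies 7 = 8
not (z implies y) = not 8 = 0
(z or z) iff not (z implies y) = 4 iff 0 = 4
(x implies z) iff ((z or z) iff not (z implies y)) = 6 iff 4 = 6
x iff x = 6 iff 6 = 8
y implies x = 7 implies 6 = 7
(x iff x) or (y implies x) = 8 or 7 = 8
y implies x = 7 implies 6 = 7
x iff (y implies x) = 6 iff 7 = 7
((x iff x) or (y implies x)) implies (x iff (y implies x)) = 8 implies 7 = 7
not z = not 4 = 4
not z or x = 4 or 6 = 6
y implies y = 7 implies 7 = 8
(y implies y) iff y = 8 iff 7 = 7
(not z or x) implies ((y implies y) iff y) = 6 implies 7 = 8
not ((not z or x) implies ((y implies y) iff y)) = not 8 = 0
(((x iff x) or (y implies x)) implies (x iff (y implies x))) implies not ((not z or x) implies ((y implies y) iff y)) = 7 implies 0 = 1
((x implies z) iff ((z or z) iff not (z implies y))) iff ((((x iff x) or (y implies x)) implies (x iff (y implies x))) implies not ((not z or x) implies ((y implies y) iff y))) = 6 iff 1 = 3

3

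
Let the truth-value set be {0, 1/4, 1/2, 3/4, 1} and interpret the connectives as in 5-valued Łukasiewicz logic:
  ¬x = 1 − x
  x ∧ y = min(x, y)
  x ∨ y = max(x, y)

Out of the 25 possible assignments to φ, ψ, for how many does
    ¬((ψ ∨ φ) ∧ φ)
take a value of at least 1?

5

value 1: 5 assignments (counts)
value 3/4: 5 assignments
value 1/2: 5 assignments
value 1/4: 5 assignments
value 0: 5 assignments
So 5 of the 25 assignments meet the threshold.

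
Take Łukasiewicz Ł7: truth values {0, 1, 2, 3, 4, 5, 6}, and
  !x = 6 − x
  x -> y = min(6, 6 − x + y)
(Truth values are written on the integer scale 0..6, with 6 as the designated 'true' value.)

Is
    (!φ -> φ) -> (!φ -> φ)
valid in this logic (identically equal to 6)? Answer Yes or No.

Yes

φ = 0 ↦ 6
φ = 1 ↦ 6
φ = 2 ↦ 6
φ = 3 ↦ 6
φ = 4 ↦ 6
φ = 5 ↦ 6
φ = 6 ↦ 6
Every assignment gives a value ≥ 6.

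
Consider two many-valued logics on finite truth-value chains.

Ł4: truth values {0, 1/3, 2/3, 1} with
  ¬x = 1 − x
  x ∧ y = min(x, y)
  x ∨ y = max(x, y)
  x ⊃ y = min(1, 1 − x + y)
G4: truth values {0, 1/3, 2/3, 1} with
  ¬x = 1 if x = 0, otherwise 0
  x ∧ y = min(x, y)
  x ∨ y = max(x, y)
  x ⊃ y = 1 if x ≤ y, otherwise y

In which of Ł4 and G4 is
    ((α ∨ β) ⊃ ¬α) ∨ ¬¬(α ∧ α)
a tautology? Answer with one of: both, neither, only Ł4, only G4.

only G4

In Ł4: at α = 1/3, β = 1 the value is 2/3 — not a tautology.
In G4: every assignment gives 1 — tautology.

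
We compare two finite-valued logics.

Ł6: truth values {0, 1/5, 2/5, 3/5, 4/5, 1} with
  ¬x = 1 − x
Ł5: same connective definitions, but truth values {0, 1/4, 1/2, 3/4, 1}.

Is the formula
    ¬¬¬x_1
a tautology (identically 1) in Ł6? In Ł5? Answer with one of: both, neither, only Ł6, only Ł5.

In Ł6: at x_1 = 1/5 the value is 4/5 — not a tautology.
In Ł5: at x_1 = 1/4 the value is 3/4 — not a tautology.

neither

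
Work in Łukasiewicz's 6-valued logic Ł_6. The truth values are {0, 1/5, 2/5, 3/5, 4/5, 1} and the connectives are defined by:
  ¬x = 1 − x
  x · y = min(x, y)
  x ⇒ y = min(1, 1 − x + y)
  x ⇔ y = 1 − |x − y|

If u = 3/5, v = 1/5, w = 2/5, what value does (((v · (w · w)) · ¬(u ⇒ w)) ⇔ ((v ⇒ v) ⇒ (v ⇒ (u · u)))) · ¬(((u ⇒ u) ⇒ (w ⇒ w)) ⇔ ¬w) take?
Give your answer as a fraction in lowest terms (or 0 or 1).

1/5

w · w = 2/5 · 2/5 = 2/5
v · (w · w) = 1/5 · 2/5 = 1/5
u ⇒ w = 3/5 ⇒ 2/5 = 4/5
¬(u ⇒ w) = ¬4/5 = 1/5
(v · (w · w)) · ¬(u ⇒ w) = 1/5 · 1/5 = 1/5
v ⇒ v = 1/5 ⇒ 1/5 = 1
u · u = 3/5 · 3/5 = 3/5
v ⇒ (u · u) = 1/5 ⇒ 3/5 = 1
(v ⇒ v) ⇒ (v ⇒ (u · u)) = 1 ⇒ 1 = 1
((v · (w · w)) · ¬(u ⇒ w)) ⇔ ((v ⇒ v) ⇒ (v ⇒ (u · u))) = 1/5 ⇔ 1 = 1/5
u ⇒ u = 3/5 ⇒ 3/5 = 1
w ⇒ w = 2/5 ⇒ 2/5 = 1
(u ⇒ u) ⇒ (w ⇒ w) = 1 ⇒ 1 = 1
¬w = ¬2/5 = 3/5
((u ⇒ u) ⇒ (w ⇒ w)) ⇔ ¬w = 1 ⇔ 3/5 = 3/5
¬(((u ⇒ u) ⇒ (w ⇒ w)) ⇔ ¬w) = ¬3/5 = 2/5
(((v · (w · w)) · ¬(u ⇒ w)) ⇔ ((v ⇒ v) ⇒ (v ⇒ (u · u)))) · ¬(((u ⇒ u) ⇒ (w ⇒ w)) ⇔ ¬w) = 1/5 · 2/5 = 1/5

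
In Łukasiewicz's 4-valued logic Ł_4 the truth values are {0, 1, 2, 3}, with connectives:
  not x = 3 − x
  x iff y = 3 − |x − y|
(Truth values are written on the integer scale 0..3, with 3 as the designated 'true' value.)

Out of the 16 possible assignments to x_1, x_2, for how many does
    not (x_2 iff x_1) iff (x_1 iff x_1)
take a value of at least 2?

x_1 = 0, x_2 = 0 ↦ 0  <
x_1 = 0, x_2 = 1 ↦ 1  <
x_1 = 0, x_2 = 2 ↦ 2  ≥
x_1 = 0, x_2 = 3 ↦ 3  ≥
x_1 = 1, x_2 = 0 ↦ 1  <
x_1 = 1, x_2 = 1 ↦ 0  <
x_1 = 1, x_2 = 2 ↦ 1  <
x_1 = 1, x_2 = 3 ↦ 2  ≥
x_1 = 2, x_2 = 0 ↦ 2  ≥
x_1 = 2, x_2 = 1 ↦ 1  <
x_1 = 2, x_2 = 2 ↦ 0  <
x_1 = 2, x_2 = 3 ↦ 1  <
x_1 = 3, x_2 = 0 ↦ 3  ≥
x_1 = 3, x_2 = 1 ↦ 2  ≥
x_1 = 3, x_2 = 2 ↦ 1  <
x_1 = 3, x_2 = 3 ↦ 0  <
So 6 of the 16 assignments meet the threshold.

6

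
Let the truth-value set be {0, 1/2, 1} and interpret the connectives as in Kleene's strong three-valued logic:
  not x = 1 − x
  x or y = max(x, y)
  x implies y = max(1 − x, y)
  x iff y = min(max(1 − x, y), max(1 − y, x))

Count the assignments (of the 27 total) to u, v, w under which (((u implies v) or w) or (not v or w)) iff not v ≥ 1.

9

value 1: 9 assignments (counts)
value 1/2: 9 assignments
value 0: 9 assignments
So 9 of the 27 assignments meet the threshold.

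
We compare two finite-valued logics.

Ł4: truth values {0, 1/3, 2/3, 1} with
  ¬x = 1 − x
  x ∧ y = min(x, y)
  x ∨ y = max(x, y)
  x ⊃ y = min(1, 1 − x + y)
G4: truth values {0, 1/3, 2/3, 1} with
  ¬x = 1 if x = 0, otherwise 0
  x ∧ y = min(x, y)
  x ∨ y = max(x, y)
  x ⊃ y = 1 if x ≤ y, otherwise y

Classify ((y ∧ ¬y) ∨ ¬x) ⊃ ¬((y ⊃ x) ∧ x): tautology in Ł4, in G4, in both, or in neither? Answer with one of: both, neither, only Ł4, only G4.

In Ł4: at x = 1, y = 1/3 the value is 2/3 — not a tautology.
In G4: every assignment gives 1 — tautology.

only G4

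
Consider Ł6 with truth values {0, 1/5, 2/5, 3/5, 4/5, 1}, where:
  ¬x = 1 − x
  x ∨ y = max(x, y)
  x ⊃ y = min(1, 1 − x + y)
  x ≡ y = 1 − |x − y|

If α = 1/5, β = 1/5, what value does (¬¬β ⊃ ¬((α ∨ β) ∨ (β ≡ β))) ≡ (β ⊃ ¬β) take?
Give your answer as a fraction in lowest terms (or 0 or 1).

4/5

¬β = ¬1/5 = 4/5
¬¬β = ¬4/5 = 1/5
α ∨ β = 1/5 ∨ 1/5 = 1/5
β ≡ β = 1/5 ≡ 1/5 = 1
(α ∨ β) ∨ (β ≡ β) = 1/5 ∨ 1 = 1
¬((α ∨ β) ∨ (β ≡ β)) = ¬1 = 0
¬¬β ⊃ ¬((α ∨ β) ∨ (β ≡ β)) = 1/5 ⊃ 0 = 4/5
¬β = ¬1/5 = 4/5
β ⊃ ¬β = 1/5 ⊃ 4/5 = 1
(¬¬β ⊃ ¬((α ∨ β) ∨ (β ≡ β))) ≡ (β ⊃ ¬β) = 4/5 ≡ 1 = 4/5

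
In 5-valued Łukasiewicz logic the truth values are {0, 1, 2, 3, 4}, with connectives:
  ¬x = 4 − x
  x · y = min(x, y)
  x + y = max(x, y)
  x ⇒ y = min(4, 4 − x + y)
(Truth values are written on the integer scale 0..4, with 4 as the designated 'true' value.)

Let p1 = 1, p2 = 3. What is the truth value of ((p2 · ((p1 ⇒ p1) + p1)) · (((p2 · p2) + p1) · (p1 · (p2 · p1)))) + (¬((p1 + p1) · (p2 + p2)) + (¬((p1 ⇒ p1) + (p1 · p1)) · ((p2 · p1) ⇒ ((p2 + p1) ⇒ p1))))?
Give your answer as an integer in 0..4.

3

p1 ⇒ p1 = 1 ⇒ 1 = 4
(p1 ⇒ p1) + p1 = 4 + 1 = 4
p2 · ((p1 ⇒ p1) + p1) = 3 · 4 = 3
p2 · p2 = 3 · 3 = 3
(p2 · p2) + p1 = 3 + 1 = 3
p2 · p1 = 3 · 1 = 1
p1 · (p2 · p1) = 1 · 1 = 1
((p2 · p2) + p1) · (p1 · (p2 · p1)) = 3 · 1 = 1
(p2 · ((p1 ⇒ p1) + p1)) · (((p2 · p2) + p1) · (p1 · (p2 · p1))) = 3 · 1 = 1
p1 + p1 = 1 + 1 = 1
p2 + p2 = 3 + 3 = 3
(p1 + p1) · (p2 + p2) = 1 · 3 = 1
¬((p1 + p1) · (p2 + p2)) = ¬1 = 3
p1 ⇒ p1 = 1 ⇒ 1 = 4
p1 · p1 = 1 · 1 = 1
(p1 ⇒ p1) + (p1 · p1) = 4 + 1 = 4
¬((p1 ⇒ p1) + (p1 · p1)) = ¬4 = 0
p2 · p1 = 3 · 1 = 1
p2 + p1 = 3 + 1 = 3
(p2 + p1) ⇒ p1 = 3 ⇒ 1 = 2
(p2 · p1) ⇒ ((p2 + p1) ⇒ p1) = 1 ⇒ 2 = 4
¬((p1 ⇒ p1) + (p1 · p1)) · ((p2 · p1) ⇒ ((p2 + p1) ⇒ p1)) = 0 · 4 = 0
¬((p1 + p1) · (p2 + p2)) + (¬((p1 ⇒ p1) + (p1 · p1)) · ((p2 · p1) ⇒ ((p2 + p1) ⇒ p1))) = 3 + 0 = 3
((p2 · ((p1 ⇒ p1) + p1)) · (((p2 · p2) + p1) · (p1 · (p2 · p1)))) + (¬((p1 + p1) · (p2 + p2)) + (¬((p1 ⇒ p1) + (p1 · p1)) · ((p2 · p1) ⇒ ((p2 + p1) ⇒ p1)))) = 1 + 3 = 3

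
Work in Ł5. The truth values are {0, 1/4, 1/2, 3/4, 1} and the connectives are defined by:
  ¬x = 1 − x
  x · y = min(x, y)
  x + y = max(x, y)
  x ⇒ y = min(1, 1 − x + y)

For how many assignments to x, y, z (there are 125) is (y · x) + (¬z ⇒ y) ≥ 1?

value 1: 75 assignments (counts)
value 3/4: 20 assignments
value 1/2: 15 assignments
value 1/4: 10 assignments
value 0: 5 assignments
So 75 of the 125 assignments meet the threshold.

75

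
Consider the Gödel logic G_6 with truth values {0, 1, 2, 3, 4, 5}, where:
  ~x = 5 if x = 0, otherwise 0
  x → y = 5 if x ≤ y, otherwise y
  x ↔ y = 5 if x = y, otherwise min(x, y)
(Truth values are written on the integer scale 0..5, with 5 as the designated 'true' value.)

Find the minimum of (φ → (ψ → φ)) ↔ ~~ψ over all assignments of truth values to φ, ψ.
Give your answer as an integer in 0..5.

0

Take φ = 0, ψ = 0:
ψ → φ = 0 → 0 = 5
φ → (ψ → φ) = 0 → 5 = 5
~ψ = ~0 = 5
~~ψ = ~5 = 0
(φ → (ψ → φ)) ↔ ~~ψ = 5 ↔ 0 = 0
No assignment yields a value below 0, so this is the minimum.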